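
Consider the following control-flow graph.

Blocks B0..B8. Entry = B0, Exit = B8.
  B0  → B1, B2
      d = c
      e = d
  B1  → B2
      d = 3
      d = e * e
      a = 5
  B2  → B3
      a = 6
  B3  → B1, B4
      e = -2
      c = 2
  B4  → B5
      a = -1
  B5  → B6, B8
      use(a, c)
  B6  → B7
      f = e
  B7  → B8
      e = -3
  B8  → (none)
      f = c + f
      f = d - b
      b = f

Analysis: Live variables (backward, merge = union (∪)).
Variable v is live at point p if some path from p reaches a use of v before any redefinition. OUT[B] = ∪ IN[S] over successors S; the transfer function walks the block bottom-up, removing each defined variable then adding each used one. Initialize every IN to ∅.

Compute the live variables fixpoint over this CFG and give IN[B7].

Converged values:
  B0: | IN={b, c, f} | OUT={b, d, e, f}
  B1: | IN={b, e, f} | OUT={b, d, f}
  B2: | IN={b, d, f} | OUT={b, d, f}
  B3: | IN={b, d, f} | OUT={b, c, d, e, f}
  B4: | IN={b, c, d, e, f} | OUT={a, b, c, d, e, f}
  B5: | IN={a, b, c, d, e, f} | OUT={b, c, d, e, f}
  B6: | IN={b, c, d, e} | OUT={b, c, d, f}
  B7: | IN={b, c, d, f} | OUT={b, c, d, f}
  B8: | IN={b, c, d, f} | OUT={}

Merge at B7: OUT[B7] = IN[B8] = {b, c, d, f}
Applying B7's transfer function to that OUT value gives IN[B7] (row B7 above).

Answer: {b, c, d, f}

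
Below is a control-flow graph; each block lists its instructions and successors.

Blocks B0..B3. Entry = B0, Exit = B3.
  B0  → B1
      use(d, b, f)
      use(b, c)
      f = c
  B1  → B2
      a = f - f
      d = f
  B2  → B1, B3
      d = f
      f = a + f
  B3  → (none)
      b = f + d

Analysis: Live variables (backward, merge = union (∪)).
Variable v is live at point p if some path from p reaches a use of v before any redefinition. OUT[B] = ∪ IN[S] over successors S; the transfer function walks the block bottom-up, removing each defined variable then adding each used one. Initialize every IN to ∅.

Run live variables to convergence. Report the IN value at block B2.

Fixpoint table:
  B0:   IN={b, c, d, f}   OUT={f}
  B1:   IN={f}   OUT={a, f}
  B2:   IN={a, f}   OUT={d, f}
  B3:   IN={d, f}   OUT={}

Merge at B2: OUT[B2] = IN[B1] ⊔ IN[B3] = {d, f}
Applying B2's transfer function to that OUT value gives IN[B2] (row B2 above).

Answer: {a, f}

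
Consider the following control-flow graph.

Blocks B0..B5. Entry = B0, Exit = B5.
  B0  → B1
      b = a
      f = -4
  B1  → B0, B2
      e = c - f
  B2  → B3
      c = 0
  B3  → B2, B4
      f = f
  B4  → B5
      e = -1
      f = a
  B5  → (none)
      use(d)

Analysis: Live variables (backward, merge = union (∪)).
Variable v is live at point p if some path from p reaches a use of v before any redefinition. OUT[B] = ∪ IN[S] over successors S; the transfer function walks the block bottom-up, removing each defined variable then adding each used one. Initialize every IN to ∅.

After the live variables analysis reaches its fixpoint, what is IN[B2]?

Per-block solution:
  B0:   IN={a, c, d}   OUT={a, c, d, f}
  B1:   IN={a, c, d, f}   OUT={a, c, d, f}
  B2:   IN={a, d, f}   OUT={a, d, f}
  B3:   IN={a, d, f}   OUT={a, d, f}
  B4:   IN={a, d}   OUT={d}
  B5:   IN={d}   OUT={}

Merge at B2: OUT[B2] = IN[B3] = {a, d, f}
Applying B2's transfer function to that OUT value gives IN[B2] (row B2 above).

Answer: {a, d, f}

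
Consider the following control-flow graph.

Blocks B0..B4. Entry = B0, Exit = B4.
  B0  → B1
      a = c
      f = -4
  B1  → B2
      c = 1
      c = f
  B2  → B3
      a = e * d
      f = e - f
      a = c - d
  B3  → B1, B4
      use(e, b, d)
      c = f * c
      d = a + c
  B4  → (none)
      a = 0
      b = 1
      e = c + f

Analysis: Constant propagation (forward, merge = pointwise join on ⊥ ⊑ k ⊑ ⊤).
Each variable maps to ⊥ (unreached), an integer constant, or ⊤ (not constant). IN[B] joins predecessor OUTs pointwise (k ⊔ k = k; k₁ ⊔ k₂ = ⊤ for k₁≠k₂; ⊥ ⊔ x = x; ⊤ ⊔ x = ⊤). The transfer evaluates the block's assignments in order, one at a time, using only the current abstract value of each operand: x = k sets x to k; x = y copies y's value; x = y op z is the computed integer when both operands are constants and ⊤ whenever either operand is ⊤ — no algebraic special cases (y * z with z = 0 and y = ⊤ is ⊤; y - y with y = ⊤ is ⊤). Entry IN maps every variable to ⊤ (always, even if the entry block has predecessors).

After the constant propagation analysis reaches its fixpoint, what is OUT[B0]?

Fixpoint table:
  B0:   IN=(all ⊤)   OUT={f:-4; rest ⊤}
  B1:   IN=(all ⊤)   OUT=(all ⊤)
  B2:   IN=(all ⊤)   OUT=(all ⊤)
  B3:   IN=(all ⊤)   OUT=(all ⊤)
  B4:   IN=(all ⊤)   OUT={a:0, b:1; rest ⊤}

B0 is the boundary node: IN[B0] = {a: ⊤, b: ⊤, c: ⊤, d: ⊤, e: ⊤, f: ⊤}
Applying B0's transfer function to that IN value gives OUT[B0] (row B0 above).

Answer: {a: ⊤, b: ⊤, c: ⊤, d: ⊤, e: ⊤, f: -4}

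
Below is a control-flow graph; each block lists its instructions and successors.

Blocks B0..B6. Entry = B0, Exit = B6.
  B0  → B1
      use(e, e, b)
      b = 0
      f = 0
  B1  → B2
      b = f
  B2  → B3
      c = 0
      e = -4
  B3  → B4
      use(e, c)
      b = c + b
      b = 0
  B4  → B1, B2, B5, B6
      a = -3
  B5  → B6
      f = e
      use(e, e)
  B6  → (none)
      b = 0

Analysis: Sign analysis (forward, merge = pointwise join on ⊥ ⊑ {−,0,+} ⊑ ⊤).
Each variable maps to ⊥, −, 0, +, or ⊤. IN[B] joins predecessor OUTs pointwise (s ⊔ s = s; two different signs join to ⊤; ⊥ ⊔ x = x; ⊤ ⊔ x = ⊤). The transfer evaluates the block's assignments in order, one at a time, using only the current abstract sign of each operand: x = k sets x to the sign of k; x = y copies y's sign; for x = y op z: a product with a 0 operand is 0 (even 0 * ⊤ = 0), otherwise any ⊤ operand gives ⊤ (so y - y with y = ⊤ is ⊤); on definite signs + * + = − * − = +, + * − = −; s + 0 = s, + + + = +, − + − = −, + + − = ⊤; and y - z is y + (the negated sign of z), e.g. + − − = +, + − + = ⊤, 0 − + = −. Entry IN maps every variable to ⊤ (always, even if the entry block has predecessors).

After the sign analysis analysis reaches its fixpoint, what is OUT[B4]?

Converged values:
  B0: | IN=(all ⊤) | OUT={b:0, f:0; rest ⊤}
  B1: | IN={b:0, f:0; rest ⊤} | OUT={b:0, f:0; rest ⊤}
  B2: | IN={b:0, f:0; rest ⊤} | OUT={b:0, c:0, e:-, f:0; rest ⊤}
  B3: | IN={b:0, c:0, e:-, f:0; rest ⊤} | OUT={b:0, c:0, e:-, f:0; rest ⊤}
  B4: | IN={b:0, c:0, e:-, f:0; rest ⊤} | OUT={a:-, b:0, c:0, e:-, f:0; rest ⊤}
  B5: | IN={a:-, b:0, c:0, e:-, f:0; rest ⊤} | OUT={a:-, b:0, c:0, e:-, f:-; rest ⊤}
  B6: | IN={a:-, b:0, c:0, e:-; rest ⊤} | OUT={a:-, b:0, c:0, e:-; rest ⊤}

Merge at B4: IN[B4] = OUT[B3] = {a: ⊤, b: 0, c: 0, d: ⊤, e: -, f: 0}
Applying B4's transfer function to that IN value gives OUT[B4] (row B4 above).

Answer: {a: -, b: 0, c: 0, d: ⊤, e: -, f: 0}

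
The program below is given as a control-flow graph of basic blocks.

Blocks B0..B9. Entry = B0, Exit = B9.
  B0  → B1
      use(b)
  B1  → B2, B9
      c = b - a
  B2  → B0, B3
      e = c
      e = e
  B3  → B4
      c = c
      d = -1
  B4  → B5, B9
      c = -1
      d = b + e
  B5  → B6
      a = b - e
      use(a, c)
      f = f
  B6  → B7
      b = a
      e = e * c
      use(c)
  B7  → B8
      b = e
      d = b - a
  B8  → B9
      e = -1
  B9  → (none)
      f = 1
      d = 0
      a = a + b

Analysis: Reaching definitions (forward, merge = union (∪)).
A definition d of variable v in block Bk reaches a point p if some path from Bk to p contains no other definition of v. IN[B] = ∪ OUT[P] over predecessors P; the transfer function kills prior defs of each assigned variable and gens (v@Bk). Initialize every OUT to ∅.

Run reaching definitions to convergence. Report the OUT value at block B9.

Converged values:
  B0: | IN={c@B1, e@B2} | OUT={c@B1, e@B2}
  B1: | IN={c@B1, e@B2} | OUT={c@B1, e@B2}
  B2: | IN={c@B1, e@B2} | OUT={c@B1, e@B2}
  B3: | IN={c@B1, e@B2} | OUT={c@B3, d@B3, e@B2}
  B4: | IN={c@B3, d@B3, e@B2} | OUT={c@B4, d@B4, e@B2}
  B5: | IN={c@B4, d@B4, e@B2} | OUT={a@B5, c@B4, d@B4, e@B2, f@B5}
  B6: | IN={a@B5, c@B4, d@B4, e@B2, f@B5} | OUT={a@B5, b@B6, c@B4, d@B4, e@B6, f@B5}
  B7: | IN={a@B5, b@B6, c@B4, d@B4, e@B6, f@B5} | OUT={a@B5, b@B7, c@B4, d@B7, e@B6, f@B5}
  B8: | IN={a@B5, b@B7, c@B4, d@B7, e@B6, f@B5} | OUT={a@B5, b@B7, c@B4, d@B7, e@B8, f@B5}
  B9: | IN={a@B5, b@B7, c@B1, c@B4, d@B4, d@B7, e@B2, e@B8, f@B5} | OUT={a@B9, b@B7, c@B1, c@B4, d@B9, e@B2, e@B8, f@B9}

Merge at B9: IN[B9] = OUT[B1] ⊔ OUT[B4] ⊔ OUT[B8] = {a@B5, b@B7, c@B1, c@B4, d@B4, d@B7, e@B2, e@B8, f@B5}
Applying B9's transfer function to that IN value gives OUT[B9] (row B9 above).

Answer: {a@B9, b@B7, c@B1, c@B4, d@B9, e@B2, e@B8, f@B9}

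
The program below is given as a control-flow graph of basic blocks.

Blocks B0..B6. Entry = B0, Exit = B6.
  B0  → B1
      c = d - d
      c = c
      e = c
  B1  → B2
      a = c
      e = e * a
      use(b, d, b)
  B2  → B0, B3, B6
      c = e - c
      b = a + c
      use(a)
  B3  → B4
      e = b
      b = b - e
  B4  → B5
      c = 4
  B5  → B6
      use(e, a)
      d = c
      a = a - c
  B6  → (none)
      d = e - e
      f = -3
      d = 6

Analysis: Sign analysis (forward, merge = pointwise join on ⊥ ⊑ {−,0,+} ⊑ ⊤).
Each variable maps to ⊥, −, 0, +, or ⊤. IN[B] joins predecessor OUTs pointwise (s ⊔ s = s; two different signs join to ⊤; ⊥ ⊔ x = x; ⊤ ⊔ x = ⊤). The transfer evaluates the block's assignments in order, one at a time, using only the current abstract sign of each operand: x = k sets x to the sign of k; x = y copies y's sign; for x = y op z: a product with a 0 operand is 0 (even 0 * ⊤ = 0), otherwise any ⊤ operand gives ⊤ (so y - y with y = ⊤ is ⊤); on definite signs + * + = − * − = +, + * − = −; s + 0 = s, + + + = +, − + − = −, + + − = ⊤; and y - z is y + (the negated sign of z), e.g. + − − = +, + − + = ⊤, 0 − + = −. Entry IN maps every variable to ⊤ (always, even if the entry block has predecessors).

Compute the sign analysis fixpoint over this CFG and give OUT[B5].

Answer: {a: ⊤, b: ⊤, c: +, d: +, e: ⊤, f: ⊤}

Trace:
Converged values:
  B0:   IN=(all ⊤)   OUT=(all ⊤)
  B1:   IN=(all ⊤)   OUT=(all ⊤)
  B2:   IN=(all ⊤)   OUT=(all ⊤)
  B3:   IN=(all ⊤)   OUT=(all ⊤)
  B4:   IN=(all ⊤)   OUT={c:+; rest ⊤}
  B5:   IN={c:+; rest ⊤}   OUT={c:+, d:+; rest ⊤}
  B6:   IN=(all ⊤)   OUT={d:+, f:-; rest ⊤}

Merge at B5: IN[B5] = OUT[B4] = {a: ⊤, b: ⊤, c: +, d: ⊤, e: ⊤, f: ⊤}
Applying B5's transfer function to that IN value gives OUT[B5] (row B5 above).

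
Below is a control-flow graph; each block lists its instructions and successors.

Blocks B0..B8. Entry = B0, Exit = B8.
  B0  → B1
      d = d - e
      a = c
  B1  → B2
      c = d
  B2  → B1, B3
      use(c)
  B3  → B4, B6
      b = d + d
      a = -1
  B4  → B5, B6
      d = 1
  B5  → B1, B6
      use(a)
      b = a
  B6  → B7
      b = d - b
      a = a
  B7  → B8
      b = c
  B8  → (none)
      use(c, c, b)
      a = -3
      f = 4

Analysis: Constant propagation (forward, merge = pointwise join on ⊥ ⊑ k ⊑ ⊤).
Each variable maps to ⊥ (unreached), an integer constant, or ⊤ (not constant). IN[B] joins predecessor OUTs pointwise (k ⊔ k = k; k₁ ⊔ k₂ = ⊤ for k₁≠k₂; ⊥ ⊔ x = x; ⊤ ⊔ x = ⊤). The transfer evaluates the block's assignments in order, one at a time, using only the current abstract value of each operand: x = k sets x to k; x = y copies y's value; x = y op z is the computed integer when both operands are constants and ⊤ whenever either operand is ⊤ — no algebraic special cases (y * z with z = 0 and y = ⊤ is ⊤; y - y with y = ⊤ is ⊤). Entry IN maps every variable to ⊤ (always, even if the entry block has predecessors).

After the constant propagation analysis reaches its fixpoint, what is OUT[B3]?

Answer: {a: -1, b: ⊤, c: ⊤, d: ⊤, e: ⊤, f: ⊤}

Trace:
Fixpoint table:
  B0: | IN=(all ⊤) | OUT=(all ⊤)
  B1: | IN=(all ⊤) | OUT=(all ⊤)
  B2: | IN=(all ⊤) | OUT=(all ⊤)
  B3: | IN=(all ⊤) | OUT={a:-1; rest ⊤}
  B4: | IN={a:-1; rest ⊤} | OUT={a:-1, d:1; rest ⊤}
  B5: | IN={a:-1, d:1; rest ⊤} | OUT={a:-1, b:-1, d:1; rest ⊤}
  B6: | IN={a:-1; rest ⊤} | OUT={a:-1; rest ⊤}
  B7: | IN={a:-1; rest ⊤} | OUT={a:-1; rest ⊤}
  B8: | IN={a:-1; rest ⊤} | OUT={a:-3, f:4; rest ⊤}

Merge at B3: IN[B3] = OUT[B2] = {a: ⊤, b: ⊤, c: ⊤, d: ⊤, e: ⊤, f: ⊤}
Applying B3's transfer function to that IN value gives OUT[B3] (row B3 above).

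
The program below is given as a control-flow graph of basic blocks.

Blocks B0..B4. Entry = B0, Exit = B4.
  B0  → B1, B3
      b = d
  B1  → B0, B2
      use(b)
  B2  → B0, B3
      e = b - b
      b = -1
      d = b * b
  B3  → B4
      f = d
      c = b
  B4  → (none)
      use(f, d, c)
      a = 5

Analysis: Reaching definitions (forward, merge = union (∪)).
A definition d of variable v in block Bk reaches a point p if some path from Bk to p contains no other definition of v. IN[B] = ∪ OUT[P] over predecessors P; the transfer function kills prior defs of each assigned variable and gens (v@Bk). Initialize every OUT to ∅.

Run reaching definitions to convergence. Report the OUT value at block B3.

Answer: {b@B0, b@B2, c@B3, d@B2, e@B2, f@B3}

Working:
Per-block solution:
  B0:  IN={b@B0, b@B2, d@B2, e@B2}  OUT={b@B0, d@B2, e@B2}
  B1:  IN={b@B0, d@B2, e@B2}  OUT={b@B0, d@B2, e@B2}
  B2:  IN={b@B0, d@B2, e@B2}  OUT={b@B2, d@B2, e@B2}
  B3:  IN={b@B0, b@B2, d@B2, e@B2}  OUT={b@B0, b@B2, c@B3, d@B2, e@B2, f@B3}
  B4:  IN={b@B0, b@B2, c@B3, d@B2, e@B2, f@B3}  OUT={a@B4, b@B0, b@B2, c@B3, d@B2, e@B2, f@B3}

Merge at B3: IN[B3] = OUT[B0] ⊔ OUT[B2] = {b@B0, b@B2, d@B2, e@B2}
Applying B3's transfer function to that IN value gives OUT[B3] (row B3 above).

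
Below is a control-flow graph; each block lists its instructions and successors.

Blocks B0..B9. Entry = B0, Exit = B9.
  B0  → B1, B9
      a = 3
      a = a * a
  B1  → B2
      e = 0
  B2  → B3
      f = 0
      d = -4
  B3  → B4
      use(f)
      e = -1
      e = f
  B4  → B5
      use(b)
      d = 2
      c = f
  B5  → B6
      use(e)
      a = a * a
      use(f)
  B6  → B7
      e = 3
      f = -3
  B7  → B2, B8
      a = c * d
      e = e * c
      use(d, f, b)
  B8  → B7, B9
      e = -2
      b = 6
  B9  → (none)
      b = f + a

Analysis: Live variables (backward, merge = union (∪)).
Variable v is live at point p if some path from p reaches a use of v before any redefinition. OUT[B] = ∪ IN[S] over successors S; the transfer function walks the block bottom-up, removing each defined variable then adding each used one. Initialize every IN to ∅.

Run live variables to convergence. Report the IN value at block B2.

Answer: {a, b}

Working:
Fixpoint table:
  B0:  IN={b, f}  OUT={a, b, f}
  B1:  IN={a, b}  OUT={a, b}
  B2:  IN={a, b}  OUT={a, b, f}
  B3:  IN={a, b, f}  OUT={a, b, e, f}
  B4:  IN={a, b, e, f}  OUT={a, b, c, d, e, f}
  B5:  IN={a, b, c, d, e, f}  OUT={b, c, d}
  B6:  IN={b, c, d}  OUT={b, c, d, e, f}
  B7:  IN={b, c, d, e, f}  OUT={a, b, c, d, f}
  B8:  IN={a, c, d, f}  OUT={a, b, c, d, e, f}
  B9:  IN={a, f}  OUT={}

Merge at B2: OUT[B2] = IN[B3] = {a, b, f}
Applying B2's transfer function to that OUT value gives IN[B2] (row B2 above).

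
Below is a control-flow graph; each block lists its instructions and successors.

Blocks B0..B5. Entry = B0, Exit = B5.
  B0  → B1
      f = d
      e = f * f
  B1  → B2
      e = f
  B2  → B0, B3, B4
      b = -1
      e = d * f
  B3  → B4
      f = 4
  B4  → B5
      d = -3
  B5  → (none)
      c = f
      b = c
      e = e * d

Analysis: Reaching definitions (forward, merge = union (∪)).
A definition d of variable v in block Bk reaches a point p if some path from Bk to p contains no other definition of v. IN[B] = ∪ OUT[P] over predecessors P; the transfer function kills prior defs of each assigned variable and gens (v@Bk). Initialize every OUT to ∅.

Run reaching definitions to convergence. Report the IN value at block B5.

Fixpoint table:
  B0: | IN={b@B2, e@B2, f@B0} | OUT={b@B2, e@B0, f@B0}
  B1: | IN={b@B2, e@B0, f@B0} | OUT={b@B2, e@B1, f@B0}
  B2: | IN={b@B2, e@B1, f@B0} | OUT={b@B2, e@B2, f@B0}
  B3: | IN={b@B2, e@B2, f@B0} | OUT={b@B2, e@B2, f@B3}
  B4: | IN={b@B2, e@B2, f@B0, f@B3} | OUT={b@B2, d@B4, e@B2, f@B0, f@B3}
  B5: | IN={b@B2, d@B4, e@B2, f@B0, f@B3} | OUT={b@B5, c@B5, d@B4, e@B5, f@B0, f@B3}

Merge at B5: IN[B5] = OUT[B4] = {b@B2, d@B4, e@B2, f@B0, f@B3}

Answer: {b@B2, d@B4, e@B2, f@B0, f@B3}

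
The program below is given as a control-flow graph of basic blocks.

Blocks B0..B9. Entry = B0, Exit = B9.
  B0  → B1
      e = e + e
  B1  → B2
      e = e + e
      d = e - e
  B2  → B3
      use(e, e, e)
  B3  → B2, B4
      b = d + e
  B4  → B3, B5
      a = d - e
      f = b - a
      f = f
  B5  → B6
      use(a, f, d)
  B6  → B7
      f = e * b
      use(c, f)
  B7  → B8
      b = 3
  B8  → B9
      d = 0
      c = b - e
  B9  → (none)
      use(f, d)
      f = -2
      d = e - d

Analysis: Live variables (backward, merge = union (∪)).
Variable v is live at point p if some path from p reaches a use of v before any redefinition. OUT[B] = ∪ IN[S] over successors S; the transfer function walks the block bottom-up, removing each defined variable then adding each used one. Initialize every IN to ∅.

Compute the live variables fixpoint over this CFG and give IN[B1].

Per-block solution:
  B0:   IN={c, e}   OUT={c, e}
  B1:   IN={c, e}   OUT={c, d, e}
  B2:   IN={c, d, e}   OUT={c, d, e}
  B3:   IN={c, d, e}   OUT={b, c, d, e}
  B4:   IN={b, c, d, e}   OUT={a, b, c, d, e, f}
  B5:   IN={a, b, c, d, e, f}   OUT={b, c, e}
  B6:   IN={b, c, e}   OUT={e, f}
  B7:   IN={e, f}   OUT={b, e, f}
  B8:   IN={b, e, f}   OUT={d, e, f}
  B9:   IN={d, e, f}   OUT={}

Merge at B1: OUT[B1] = IN[B2] = {c, d, e}
Applying B1's transfer function to that OUT value gives IN[B1] (row B1 above).

Answer: {c, e}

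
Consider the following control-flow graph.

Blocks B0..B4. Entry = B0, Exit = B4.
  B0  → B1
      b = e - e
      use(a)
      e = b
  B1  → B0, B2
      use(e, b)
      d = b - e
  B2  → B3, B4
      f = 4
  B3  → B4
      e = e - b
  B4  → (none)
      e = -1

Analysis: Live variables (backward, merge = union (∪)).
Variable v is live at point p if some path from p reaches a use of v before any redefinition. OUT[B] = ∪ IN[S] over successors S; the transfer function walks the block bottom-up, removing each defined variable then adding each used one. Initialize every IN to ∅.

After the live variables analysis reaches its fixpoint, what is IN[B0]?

Fixpoint table:
  B0:  IN={a, e}  OUT={a, b, e}
  B1:  IN={a, b, e}  OUT={a, b, e}
  B2:  IN={b, e}  OUT={b, e}
  B3:  IN={b, e}  OUT={}
  B4:  IN={}  OUT={}

Merge at B0: OUT[B0] = IN[B1] = {a, b, e}
Applying B0's transfer function to that OUT value gives IN[B0] (row B0 above).

Answer: {a, e}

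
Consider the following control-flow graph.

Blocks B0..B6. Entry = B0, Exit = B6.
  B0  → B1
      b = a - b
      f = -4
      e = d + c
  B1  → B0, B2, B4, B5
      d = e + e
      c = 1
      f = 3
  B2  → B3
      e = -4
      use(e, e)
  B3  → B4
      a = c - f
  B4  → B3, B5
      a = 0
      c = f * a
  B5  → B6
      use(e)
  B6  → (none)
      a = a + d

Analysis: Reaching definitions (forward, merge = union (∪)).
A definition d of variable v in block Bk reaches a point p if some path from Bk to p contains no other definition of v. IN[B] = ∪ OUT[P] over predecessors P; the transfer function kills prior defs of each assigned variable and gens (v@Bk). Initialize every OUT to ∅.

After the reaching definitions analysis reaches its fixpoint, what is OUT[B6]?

Answer: {a@B6, b@B0, c@B1, c@B4, d@B1, e@B0, e@B2, f@B1}

Derivation:
Per-block solution:
  B0:   IN={b@B0, c@B1, d@B1, e@B0, f@B1}   OUT={b@B0, c@B1, d@B1, e@B0, f@B0}
  B1:   IN={b@B0, c@B1, d@B1, e@B0, f@B0}   OUT={b@B0, c@B1, d@B1, e@B0, f@B1}
  B2:   IN={b@B0, c@B1, d@B1, e@B0, f@B1}   OUT={b@B0, c@B1, d@B1, e@B2, f@B1}
  B3:   IN={a@B4, b@B0, c@B1, c@B4, d@B1, e@B0, e@B2, f@B1}   OUT={a@B3, b@B0, c@B1, c@B4, d@B1, e@B0, e@B2, f@B1}
  B4:   IN={a@B3, b@B0, c@B1, c@B4, d@B1, e@B0, e@B2, f@B1}   OUT={a@B4, b@B0, c@B4, d@B1, e@B0, e@B2, f@B1}
  B5:   IN={a@B4, b@B0, c@B1, c@B4, d@B1, e@B0, e@B2, f@B1}   OUT={a@B4, b@B0, c@B1, c@B4, d@B1, e@B0, e@B2, f@B1}
  B6:   IN={a@B4, b@B0, c@B1, c@B4, d@B1, e@B0, e@B2, f@B1}   OUT={a@B6, b@B0, c@B1, c@B4, d@B1, e@B0, e@B2, f@B1}

Merge at B6: IN[B6] = OUT[B5] = {a@B4, b@B0, c@B1, c@B4, d@B1, e@B0, e@B2, f@B1}
Applying B6's transfer function to that IN value gives OUT[B6] (row B6 above).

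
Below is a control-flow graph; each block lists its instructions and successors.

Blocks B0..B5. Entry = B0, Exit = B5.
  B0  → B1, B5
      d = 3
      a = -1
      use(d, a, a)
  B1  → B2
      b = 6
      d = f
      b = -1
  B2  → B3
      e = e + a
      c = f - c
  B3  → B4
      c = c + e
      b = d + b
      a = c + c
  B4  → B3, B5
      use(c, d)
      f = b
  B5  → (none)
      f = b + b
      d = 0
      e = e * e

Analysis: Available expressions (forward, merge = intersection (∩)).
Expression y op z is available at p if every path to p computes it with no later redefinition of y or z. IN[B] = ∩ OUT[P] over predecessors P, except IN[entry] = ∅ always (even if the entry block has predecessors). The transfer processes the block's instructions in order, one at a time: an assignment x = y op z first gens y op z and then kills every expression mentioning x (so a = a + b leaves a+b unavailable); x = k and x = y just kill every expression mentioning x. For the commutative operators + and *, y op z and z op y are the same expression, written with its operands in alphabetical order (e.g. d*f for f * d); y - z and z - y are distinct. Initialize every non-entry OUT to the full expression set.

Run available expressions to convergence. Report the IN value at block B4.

Fixpoint table:
  B0: | IN={} | OUT={}
  B1: | IN={} | OUT={}
  B2: | IN={} | OUT={}
  B3: | IN={} | OUT={c+c}
  B4: | IN={c+c} | OUT={c+c}
  B5: | IN={} | OUT={b+b}

Merge at B4: IN[B4] = OUT[B3] = {c+c}

Answer: {c+c}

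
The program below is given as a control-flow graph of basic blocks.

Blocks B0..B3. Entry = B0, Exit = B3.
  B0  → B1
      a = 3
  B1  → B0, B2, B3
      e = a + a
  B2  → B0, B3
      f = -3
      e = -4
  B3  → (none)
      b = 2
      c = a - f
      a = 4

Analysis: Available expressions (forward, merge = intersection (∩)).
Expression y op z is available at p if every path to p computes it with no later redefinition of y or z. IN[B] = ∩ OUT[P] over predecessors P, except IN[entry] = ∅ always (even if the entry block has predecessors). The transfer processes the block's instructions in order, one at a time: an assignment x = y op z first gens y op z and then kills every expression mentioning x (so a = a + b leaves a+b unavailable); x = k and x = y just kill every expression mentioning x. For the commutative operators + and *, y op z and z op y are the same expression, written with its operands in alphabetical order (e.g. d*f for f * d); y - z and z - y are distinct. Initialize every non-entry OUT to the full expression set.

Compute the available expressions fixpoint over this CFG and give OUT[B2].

Fixpoint table:
  B0:  IN={}  OUT={}
  B1:  IN={}  OUT={a+a}
  B2:  IN={a+a}  OUT={a+a}
  B3:  IN={a+a}  OUT={}

Merge at B2: IN[B2] = OUT[B1] = {a+a}
Applying B2's transfer function to that IN value gives OUT[B2] (row B2 above).

Answer: {a+a}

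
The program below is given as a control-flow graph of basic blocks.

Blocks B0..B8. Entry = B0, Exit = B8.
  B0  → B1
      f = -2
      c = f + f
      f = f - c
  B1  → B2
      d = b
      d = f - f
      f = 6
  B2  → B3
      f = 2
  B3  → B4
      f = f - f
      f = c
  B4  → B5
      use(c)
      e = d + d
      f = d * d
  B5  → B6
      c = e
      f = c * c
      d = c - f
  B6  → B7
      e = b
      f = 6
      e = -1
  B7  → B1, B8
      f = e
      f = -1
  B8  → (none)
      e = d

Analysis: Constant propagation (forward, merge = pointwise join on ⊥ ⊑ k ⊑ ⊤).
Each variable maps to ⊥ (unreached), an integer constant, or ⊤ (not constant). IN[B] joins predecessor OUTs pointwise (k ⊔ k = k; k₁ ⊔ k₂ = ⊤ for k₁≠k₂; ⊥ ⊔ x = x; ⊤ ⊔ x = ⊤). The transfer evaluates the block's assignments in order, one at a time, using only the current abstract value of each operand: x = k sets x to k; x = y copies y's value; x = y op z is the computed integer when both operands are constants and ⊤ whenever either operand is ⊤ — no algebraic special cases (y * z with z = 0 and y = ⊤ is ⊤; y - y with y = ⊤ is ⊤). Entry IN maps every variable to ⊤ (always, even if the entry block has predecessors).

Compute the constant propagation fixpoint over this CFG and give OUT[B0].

Answer: {a: ⊤, b: ⊤, c: -4, d: ⊤, e: ⊤, f: 2}

Working:
Converged values:
  B0: | IN=(all ⊤) | OUT={c:-4, f:2; rest ⊤}
  B1: | IN=(all ⊤) | OUT={f:6; rest ⊤}
  B2: | IN={f:6; rest ⊤} | OUT={f:2; rest ⊤}
  B3: | IN={f:2; rest ⊤} | OUT=(all ⊤)
  B4: | IN=(all ⊤) | OUT=(all ⊤)
  B5: | IN=(all ⊤) | OUT=(all ⊤)
  B6: | IN=(all ⊤) | OUT={e:-1, f:6; rest ⊤}
  B7: | IN={e:-1, f:6; rest ⊤} | OUT={e:-1, f:-1; rest ⊤}
  B8: | IN={e:-1, f:-1; rest ⊤} | OUT={f:-1; rest ⊤}

B0 is the boundary node: IN[B0] = {a: ⊤, b: ⊤, c: ⊤, d: ⊤, e: ⊤, f: ⊤}
Applying B0's transfer function to that IN value gives OUT[B0] (row B0 above).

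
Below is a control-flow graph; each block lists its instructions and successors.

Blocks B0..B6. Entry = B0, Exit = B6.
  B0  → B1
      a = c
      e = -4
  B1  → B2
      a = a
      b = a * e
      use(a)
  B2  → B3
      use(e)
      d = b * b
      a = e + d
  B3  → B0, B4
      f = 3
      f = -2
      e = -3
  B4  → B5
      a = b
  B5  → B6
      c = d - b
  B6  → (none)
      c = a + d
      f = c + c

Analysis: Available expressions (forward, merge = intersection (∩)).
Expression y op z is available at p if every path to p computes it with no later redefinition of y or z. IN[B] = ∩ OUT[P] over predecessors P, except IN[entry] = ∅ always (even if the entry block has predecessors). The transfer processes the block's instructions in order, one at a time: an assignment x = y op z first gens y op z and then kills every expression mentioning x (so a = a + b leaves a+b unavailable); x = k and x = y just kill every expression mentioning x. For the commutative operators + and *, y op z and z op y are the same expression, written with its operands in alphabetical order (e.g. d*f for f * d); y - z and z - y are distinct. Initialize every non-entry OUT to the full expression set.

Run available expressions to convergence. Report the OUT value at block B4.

Answer: {b*b}

Derivation:
Per-block solution:
  B0:   IN={}   OUT={}
  B1:   IN={}   OUT={a*e}
  B2:   IN={a*e}   OUT={b*b, d+e}
  B3:   IN={b*b, d+e}   OUT={b*b}
  B4:   IN={b*b}   OUT={b*b}
  B5:   IN={b*b}   OUT={b*b, d-b}
  B6:   IN={b*b, d-b}   OUT={a+d, b*b, c+c, d-b}

Merge at B4: IN[B4] = OUT[B3] = {b*b}
Applying B4's transfer function to that IN value gives OUT[B4] (row B4 above).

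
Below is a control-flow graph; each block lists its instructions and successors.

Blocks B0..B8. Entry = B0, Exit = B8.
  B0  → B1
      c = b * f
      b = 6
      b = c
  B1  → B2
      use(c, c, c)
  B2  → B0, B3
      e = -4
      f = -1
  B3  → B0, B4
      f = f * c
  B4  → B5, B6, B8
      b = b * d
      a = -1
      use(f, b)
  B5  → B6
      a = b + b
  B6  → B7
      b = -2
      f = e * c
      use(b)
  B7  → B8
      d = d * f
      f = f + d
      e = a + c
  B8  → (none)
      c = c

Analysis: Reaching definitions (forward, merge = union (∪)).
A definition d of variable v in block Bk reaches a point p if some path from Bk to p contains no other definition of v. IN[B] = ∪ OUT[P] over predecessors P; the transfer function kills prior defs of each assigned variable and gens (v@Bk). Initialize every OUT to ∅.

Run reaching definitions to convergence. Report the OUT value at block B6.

Per-block solution:
  B0:  IN={b@B0, c@B0, e@B2, f@B2, f@B3}  OUT={b@B0, c@B0, e@B2, f@B2, f@B3}
  B1:  IN={b@B0, c@B0, e@B2, f@B2, f@B3}  OUT={b@B0, c@B0, e@B2, f@B2, f@B3}
  B2:  IN={b@B0, c@B0, e@B2, f@B2, f@B3}  OUT={b@B0, c@B0, e@B2, f@B2}
  B3:  IN={b@B0, c@B0, e@B2, f@B2}  OUT={b@B0, c@B0, e@B2, f@B3}
  B4:  IN={b@B0, c@B0, e@B2, f@B3}  OUT={a@B4, b@B4, c@B0, e@B2, f@B3}
  B5:  IN={a@B4, b@B4, c@B0, e@B2, f@B3}  OUT={a@B5, b@B4, c@B0, e@B2, f@B3}
  B6:  IN={a@B4, a@B5, b@B4, c@B0, e@B2, f@B3}  OUT={a@B4, a@B5, b@B6, c@B0, e@B2, f@B6}
  B7:  IN={a@B4, a@B5, b@B6, c@B0, e@B2, f@B6}  OUT={a@B4, a@B5, b@B6, c@B0, d@B7, e@B7, f@B7}
  B8:  IN={a@B4, a@B5, b@B4, b@B6, c@B0, d@B7, e@B2, e@B7, f@B3, f@B7}  OUT={a@B4, a@B5, b@B4, b@B6, c@B8, d@B7, e@B2, e@B7, f@B3, f@B7}

Merge at B6: IN[B6] = OUT[B4] ⊔ OUT[B5] = {a@B4, a@B5, b@B4, c@B0, e@B2, f@B3}
Applying B6's transfer function to that IN value gives OUT[B6] (row B6 above).

Answer: {a@B4, a@B5, b@B6, c@B0, e@B2, f@B6}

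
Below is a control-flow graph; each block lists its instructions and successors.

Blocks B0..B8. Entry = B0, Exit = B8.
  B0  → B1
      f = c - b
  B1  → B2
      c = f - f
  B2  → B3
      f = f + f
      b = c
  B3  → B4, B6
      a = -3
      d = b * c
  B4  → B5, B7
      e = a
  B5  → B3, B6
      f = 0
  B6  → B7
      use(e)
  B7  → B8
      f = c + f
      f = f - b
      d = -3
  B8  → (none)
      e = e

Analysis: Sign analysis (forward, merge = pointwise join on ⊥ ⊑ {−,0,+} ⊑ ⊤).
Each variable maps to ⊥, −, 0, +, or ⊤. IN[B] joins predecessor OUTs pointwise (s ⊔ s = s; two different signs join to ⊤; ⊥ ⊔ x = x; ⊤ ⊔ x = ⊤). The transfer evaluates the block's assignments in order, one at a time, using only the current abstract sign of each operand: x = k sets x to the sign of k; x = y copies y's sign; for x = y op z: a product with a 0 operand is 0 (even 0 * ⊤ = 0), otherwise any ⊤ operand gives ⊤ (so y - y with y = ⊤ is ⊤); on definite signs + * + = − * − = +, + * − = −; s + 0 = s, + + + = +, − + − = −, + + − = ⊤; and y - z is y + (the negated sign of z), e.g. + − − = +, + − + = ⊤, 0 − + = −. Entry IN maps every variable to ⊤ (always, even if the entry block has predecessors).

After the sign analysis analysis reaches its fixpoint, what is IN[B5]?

Converged values:
  B0:   IN=(all ⊤)   OUT=(all ⊤)
  B1:   IN=(all ⊤)   OUT=(all ⊤)
  B2:   IN=(all ⊤)   OUT=(all ⊤)
  B3:   IN=(all ⊤)   OUT={a:-; rest ⊤}
  B4:   IN={a:-; rest ⊤}   OUT={a:-, e:-; rest ⊤}
  B5:   IN={a:-, e:-; rest ⊤}   OUT={a:-, e:-, f:0; rest ⊤}
  B6:   IN={a:-; rest ⊤}   OUT={a:-; rest ⊤}
  B7:   IN={a:-; rest ⊤}   OUT={a:-, d:-; rest ⊤}
  B8:   IN={a:-, d:-; rest ⊤}   OUT={a:-, d:-; rest ⊤}

Merge at B5: IN[B5] = OUT[B4] = {a: -, b: ⊤, c: ⊤, d: ⊤, e: -, f: ⊤}

Answer: {a: -, b: ⊤, c: ⊤, d: ⊤, e: -, f: ⊤}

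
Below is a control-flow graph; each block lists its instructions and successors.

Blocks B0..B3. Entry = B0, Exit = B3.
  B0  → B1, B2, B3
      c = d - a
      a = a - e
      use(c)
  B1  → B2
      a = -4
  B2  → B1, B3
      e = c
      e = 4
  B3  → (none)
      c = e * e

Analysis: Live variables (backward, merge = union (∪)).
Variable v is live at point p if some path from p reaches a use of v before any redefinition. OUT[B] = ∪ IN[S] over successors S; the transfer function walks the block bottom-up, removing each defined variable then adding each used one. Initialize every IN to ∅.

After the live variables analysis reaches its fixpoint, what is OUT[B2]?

Answer: {c, e}

Working:
Converged values:
  B0:  IN={a, d, e}  OUT={c, e}
  B1:  IN={c}  OUT={c}
  B2:  IN={c}  OUT={c, e}
  B3:  IN={e}  OUT={}

Merge at B2: OUT[B2] = IN[B1] ⊔ IN[B3] = {c, e}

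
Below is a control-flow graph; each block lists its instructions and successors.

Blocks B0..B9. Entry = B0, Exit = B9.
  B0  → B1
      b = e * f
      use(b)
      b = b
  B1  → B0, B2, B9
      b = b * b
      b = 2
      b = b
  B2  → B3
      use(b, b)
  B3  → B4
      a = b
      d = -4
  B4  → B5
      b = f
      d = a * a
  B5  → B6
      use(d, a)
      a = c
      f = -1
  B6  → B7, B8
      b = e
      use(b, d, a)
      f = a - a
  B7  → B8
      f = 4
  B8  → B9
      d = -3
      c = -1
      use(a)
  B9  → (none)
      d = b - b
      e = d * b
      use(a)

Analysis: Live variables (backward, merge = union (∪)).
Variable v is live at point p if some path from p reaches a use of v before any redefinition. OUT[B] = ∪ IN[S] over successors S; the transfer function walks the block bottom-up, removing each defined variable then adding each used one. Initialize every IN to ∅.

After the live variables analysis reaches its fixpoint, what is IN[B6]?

Answer: {a, d, e}

Derivation:
Converged values:
  B0:   IN={a, c, e, f}   OUT={a, b, c, e, f}
  B1:   IN={a, b, c, e, f}   OUT={a, b, c, e, f}
  B2:   IN={b, c, e, f}   OUT={b, c, e, f}
  B3:   IN={b, c, e, f}   OUT={a, c, e, f}
  B4:   IN={a, c, e, f}   OUT={a, c, d, e}
  B5:   IN={a, c, d, e}   OUT={a, d, e}
  B6:   IN={a, d, e}   OUT={a, b}
  B7:   IN={a, b}   OUT={a, b}
  B8:   IN={a, b}   OUT={a, b}
  B9:   IN={a, b}   OUT={}

Merge at B6: OUT[B6] = IN[B7] ⊔ IN[B8] = {a, b}
Applying B6's transfer function to that OUT value gives IN[B6] (row B6 above).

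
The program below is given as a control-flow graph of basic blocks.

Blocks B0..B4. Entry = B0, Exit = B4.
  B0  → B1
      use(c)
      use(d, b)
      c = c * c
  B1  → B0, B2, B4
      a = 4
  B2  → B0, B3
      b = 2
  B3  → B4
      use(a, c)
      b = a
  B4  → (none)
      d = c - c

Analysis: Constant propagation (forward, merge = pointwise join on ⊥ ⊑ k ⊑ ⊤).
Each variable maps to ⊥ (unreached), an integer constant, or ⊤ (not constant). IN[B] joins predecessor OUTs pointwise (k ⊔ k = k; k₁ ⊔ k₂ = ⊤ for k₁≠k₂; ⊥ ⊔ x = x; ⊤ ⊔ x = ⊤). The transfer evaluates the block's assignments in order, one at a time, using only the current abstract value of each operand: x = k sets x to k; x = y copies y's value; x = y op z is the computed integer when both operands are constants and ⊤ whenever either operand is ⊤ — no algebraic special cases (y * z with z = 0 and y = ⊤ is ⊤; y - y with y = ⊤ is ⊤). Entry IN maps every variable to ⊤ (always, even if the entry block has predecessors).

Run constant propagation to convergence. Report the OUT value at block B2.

Answer: {a: 4, b: 2, c: ⊤, d: ⊤, e: ⊤, f: ⊤}

Derivation:
Per-block solution:
  B0: | IN=(all ⊤) | OUT=(all ⊤)
  B1: | IN=(all ⊤) | OUT={a:4; rest ⊤}
  B2: | IN={a:4; rest ⊤} | OUT={a:4, b:2; rest ⊤}
  B3: | IN={a:4, b:2; rest ⊤} | OUT={a:4, b:4; rest ⊤}
  B4: | IN={a:4; rest ⊤} | OUT={a:4; rest ⊤}

Merge at B2: IN[B2] = OUT[B1] = {a: 4, b: ⊤, c: ⊤, d: ⊤, e: ⊤, f: ⊤}
Applying B2's transfer function to that IN value gives OUT[B2] (row B2 above).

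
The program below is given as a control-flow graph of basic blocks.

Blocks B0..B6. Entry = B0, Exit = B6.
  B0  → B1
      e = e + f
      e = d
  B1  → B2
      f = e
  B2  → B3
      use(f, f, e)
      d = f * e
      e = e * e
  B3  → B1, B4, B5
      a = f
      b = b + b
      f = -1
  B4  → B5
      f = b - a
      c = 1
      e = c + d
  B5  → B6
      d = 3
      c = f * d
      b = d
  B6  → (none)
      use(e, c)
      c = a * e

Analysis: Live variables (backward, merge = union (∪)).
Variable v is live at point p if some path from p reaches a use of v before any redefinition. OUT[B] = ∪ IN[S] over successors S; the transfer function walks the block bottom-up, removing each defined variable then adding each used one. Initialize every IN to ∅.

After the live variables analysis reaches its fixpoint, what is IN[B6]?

Fixpoint table:
  B0:   IN={b, d, e, f}   OUT={b, e}
  B1:   IN={b, e}   OUT={b, e, f}
  B2:   IN={b, e, f}   OUT={b, d, e, f}
  B3:   IN={b, d, e, f}   OUT={a, b, d, e, f}
  B4:   IN={a, b, d}   OUT={a, e, f}
  B5:   IN={a, e, f}   OUT={a, c, e}
  B6:   IN={a, c, e}   OUT={}

B6 is the boundary node: OUT[B6] = {}
Applying B6's transfer function to that OUT value gives IN[B6] (row B6 above).

Answer: {a, c, e}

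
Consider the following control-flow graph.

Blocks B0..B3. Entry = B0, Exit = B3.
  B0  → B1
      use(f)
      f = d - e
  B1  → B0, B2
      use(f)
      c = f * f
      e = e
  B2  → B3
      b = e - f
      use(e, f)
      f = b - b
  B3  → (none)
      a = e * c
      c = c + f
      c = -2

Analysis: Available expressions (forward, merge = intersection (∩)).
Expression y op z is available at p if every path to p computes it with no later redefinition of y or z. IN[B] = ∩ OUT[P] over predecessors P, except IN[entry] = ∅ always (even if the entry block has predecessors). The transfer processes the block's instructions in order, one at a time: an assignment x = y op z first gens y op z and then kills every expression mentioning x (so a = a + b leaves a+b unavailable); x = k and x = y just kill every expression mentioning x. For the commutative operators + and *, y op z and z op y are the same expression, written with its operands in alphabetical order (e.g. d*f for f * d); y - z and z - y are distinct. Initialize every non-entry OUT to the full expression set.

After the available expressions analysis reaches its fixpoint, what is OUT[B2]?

Per-block solution:
  B0:  IN={}  OUT={d-e}
  B1:  IN={d-e}  OUT={f*f}
  B2:  IN={f*f}  OUT={b-b}
  B3:  IN={b-b}  OUT={b-b}

Merge at B2: IN[B2] = OUT[B1] = {f*f}
Applying B2's transfer function to that IN value gives OUT[B2] (row B2 above).

Answer: {b-b}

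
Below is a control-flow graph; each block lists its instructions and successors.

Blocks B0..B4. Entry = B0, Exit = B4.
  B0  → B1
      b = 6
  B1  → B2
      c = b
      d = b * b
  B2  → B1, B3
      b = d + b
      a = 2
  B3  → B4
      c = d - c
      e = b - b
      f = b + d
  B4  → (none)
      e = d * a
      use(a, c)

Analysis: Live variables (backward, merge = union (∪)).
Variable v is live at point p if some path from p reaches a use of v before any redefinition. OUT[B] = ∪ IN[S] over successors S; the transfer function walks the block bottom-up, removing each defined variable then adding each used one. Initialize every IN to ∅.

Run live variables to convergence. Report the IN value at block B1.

Answer: {b}

Derivation:
Converged values:
  B0: | IN={} | OUT={b}
  B1: | IN={b} | OUT={b, c, d}
  B2: | IN={b, c, d} | OUT={a, b, c, d}
  B3: | IN={a, b, c, d} | OUT={a, c, d}
  B4: | IN={a, c, d} | OUT={}

Merge at B1: OUT[B1] = IN[B2] = {b, c, d}
Applying B1's transfer function to that OUT value gives IN[B1] (row B1 above).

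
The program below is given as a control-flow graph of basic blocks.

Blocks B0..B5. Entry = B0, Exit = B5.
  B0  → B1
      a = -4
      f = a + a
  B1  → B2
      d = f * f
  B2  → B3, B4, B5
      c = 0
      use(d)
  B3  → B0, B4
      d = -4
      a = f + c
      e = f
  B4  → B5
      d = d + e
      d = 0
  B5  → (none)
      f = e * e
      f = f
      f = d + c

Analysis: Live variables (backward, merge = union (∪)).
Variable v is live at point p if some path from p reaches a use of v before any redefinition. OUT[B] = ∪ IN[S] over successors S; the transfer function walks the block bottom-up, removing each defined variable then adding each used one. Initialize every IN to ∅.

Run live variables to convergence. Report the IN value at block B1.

Answer: {e, f}

Derivation:
Per-block solution:
  B0: | IN={e} | OUT={e, f}
  B1: | IN={e, f} | OUT={d, e, f}
  B2: | IN={d, e, f} | OUT={c, d, e, f}
  B3: | IN={c, f} | OUT={c, d, e}
  B4: | IN={c, d, e} | OUT={c, d, e}
  B5: | IN={c, d, e} | OUT={}

Merge at B1: OUT[B1] = IN[B2] = {d, e, f}
Applying B1's transfer function to that OUT value gives IN[B1] (row B1 above).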